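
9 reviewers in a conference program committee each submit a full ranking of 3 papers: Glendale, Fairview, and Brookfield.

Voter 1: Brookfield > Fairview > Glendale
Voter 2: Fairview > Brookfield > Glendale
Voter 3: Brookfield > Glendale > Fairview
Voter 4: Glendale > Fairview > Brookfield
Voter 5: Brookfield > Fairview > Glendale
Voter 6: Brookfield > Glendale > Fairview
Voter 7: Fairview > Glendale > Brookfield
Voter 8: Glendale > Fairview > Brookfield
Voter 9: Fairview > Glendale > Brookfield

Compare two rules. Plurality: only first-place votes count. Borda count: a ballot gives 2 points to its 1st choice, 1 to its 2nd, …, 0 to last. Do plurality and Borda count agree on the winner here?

Plurality first-place counts: Glendale 2, Fairview 3, Brookfield 4 → Brookfield.
Borda totals: Glendale 8, Fairview 10, Brookfield 9 → Fairview.
The two rules disagree: plurality picks Brookfield, Borda picks Fairview.

No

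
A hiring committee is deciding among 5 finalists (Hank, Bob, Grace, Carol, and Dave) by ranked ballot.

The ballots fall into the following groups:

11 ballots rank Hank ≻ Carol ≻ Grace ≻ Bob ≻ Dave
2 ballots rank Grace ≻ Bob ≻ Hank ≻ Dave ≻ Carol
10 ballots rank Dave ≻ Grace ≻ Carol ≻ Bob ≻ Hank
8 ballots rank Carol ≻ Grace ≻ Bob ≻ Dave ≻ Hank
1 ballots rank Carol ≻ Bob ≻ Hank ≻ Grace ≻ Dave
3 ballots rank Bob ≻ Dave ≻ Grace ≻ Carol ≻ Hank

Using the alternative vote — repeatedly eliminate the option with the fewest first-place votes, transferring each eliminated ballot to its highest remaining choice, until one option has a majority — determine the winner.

Dave

Round 1: Hank 11, Dave 10, Carol 9, Bob 3, Grace 2. Grace has the fewest and is eliminated.
Round 2: Hank 11, Dave 10, Carol 9, Bob 5. Bob has the fewest and is eliminated.
Round 3: Hank 13, Dave 13, Carol 9. Carol has the fewest and is eliminated.
Round 4: Dave 21, Hank 14. Dave has a majority.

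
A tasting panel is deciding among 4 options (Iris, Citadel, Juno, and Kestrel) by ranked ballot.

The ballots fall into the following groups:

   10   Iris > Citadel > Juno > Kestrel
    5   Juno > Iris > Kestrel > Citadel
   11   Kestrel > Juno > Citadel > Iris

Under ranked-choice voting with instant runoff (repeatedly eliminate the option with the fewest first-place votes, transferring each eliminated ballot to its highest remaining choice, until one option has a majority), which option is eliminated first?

Round 1: Kestrel 11, Iris 10, Juno 5, Citadel 0. Citadel has the fewest and is eliminated.
Round 2: Kestrel 11, Iris 10, Juno 5. Juno has the fewest and is eliminated.
Round 3: Iris 15, Kestrel 11. Iris has a majority.

Citadel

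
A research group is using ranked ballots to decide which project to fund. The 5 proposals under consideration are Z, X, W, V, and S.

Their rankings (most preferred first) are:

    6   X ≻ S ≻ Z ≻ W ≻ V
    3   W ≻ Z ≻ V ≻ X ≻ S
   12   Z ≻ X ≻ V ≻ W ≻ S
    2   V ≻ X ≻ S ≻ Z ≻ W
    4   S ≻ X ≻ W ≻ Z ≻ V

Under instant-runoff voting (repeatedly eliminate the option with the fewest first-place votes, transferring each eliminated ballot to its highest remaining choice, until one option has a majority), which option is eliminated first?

V

Round 1: Z 12, X 6, S 4, W 3, V 2. V has the fewest and is eliminated.
Round 2: Z 12, X 8, S 4, W 3. W has the fewest and is eliminated.
Round 3: Z 15, X 8, S 4. Z has a majority.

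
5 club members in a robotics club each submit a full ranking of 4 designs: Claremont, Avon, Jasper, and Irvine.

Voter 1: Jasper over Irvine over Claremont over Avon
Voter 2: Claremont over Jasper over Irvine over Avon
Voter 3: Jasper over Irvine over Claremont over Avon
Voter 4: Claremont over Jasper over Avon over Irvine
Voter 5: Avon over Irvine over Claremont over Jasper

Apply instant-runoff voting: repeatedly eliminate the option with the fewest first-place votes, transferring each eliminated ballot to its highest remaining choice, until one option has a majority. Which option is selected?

Claremont

Round 1: Claremont 2, Jasper 2, Avon 1, Irvine 0. Irvine has the fewest and is eliminated.
Round 2: Claremont 2, Jasper 2, Avon 1. Avon has the fewest and is eliminated.
Round 3: Claremont 3, Jasper 2. Claremont has a majority.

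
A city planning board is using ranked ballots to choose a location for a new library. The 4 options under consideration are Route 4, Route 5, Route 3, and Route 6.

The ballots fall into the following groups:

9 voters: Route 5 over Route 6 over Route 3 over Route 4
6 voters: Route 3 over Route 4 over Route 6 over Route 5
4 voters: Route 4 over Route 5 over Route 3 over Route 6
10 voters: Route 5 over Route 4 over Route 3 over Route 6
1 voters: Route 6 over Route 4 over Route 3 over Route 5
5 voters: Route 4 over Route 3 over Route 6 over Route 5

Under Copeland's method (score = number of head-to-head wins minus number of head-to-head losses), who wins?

Pairwise results:
  Route 4 vs Route 5: Route 5 wins 19–16.
  Route 4 vs Route 3: Route 4 wins 20–15.
  Route 4 vs Route 6: Route 4 wins 25–10.
  Route 5 vs Route 3: Route 5 wins 23–12.
  Route 5 vs Route 6: Route 5 wins 23–12.
  Route 3 vs Route 6: Route 3 wins 25–10.
Copeland scores (wins − losses):
  Route 4: 2 − 1 = 1
  Route 5: 3 − 0 = 3
  Route 3: 1 − 2 = -1
  Route 6: 0 − 3 = -3
Route 5 has the best Copeland score.

Route 5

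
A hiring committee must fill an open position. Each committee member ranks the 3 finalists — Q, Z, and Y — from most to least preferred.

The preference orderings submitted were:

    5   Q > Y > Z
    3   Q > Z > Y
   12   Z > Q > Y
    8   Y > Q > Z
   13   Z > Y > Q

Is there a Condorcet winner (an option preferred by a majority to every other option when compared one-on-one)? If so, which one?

Z

Head-to-head results (41 voters total):
Q vs Z: Z wins 25–16.
Q vs Y: Y wins 21–20.
Z vs Y: Z wins 28–13.
Z beats each rival — Q (25–16), Y (28–13) — so Z is the Condorcet winner.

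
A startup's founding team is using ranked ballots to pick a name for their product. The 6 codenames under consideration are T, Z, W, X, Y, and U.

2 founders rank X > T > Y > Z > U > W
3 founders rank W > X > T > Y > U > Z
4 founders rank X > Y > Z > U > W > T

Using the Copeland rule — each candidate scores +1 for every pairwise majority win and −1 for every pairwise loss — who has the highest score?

Pairwise results:
  T vs Z: T wins 5–4.
  T vs W: W wins 7–2.
  T vs X: X wins 9–0.
  T vs Y: T wins 5–4.
  T vs U: T wins 5–4.
  Z vs W: Z wins 6–3.
  Z vs X: X wins 9–0.
  Z vs Y: Y wins 9–0.
  Z vs U: Z wins 6–3.
  W vs X: X wins 6–3.
  W vs Y: Y wins 6–3.
  W vs U: U wins 6–3.
  X vs Y: X wins 9–0.
  X vs U: X wins 9–0.
  Y vs U: Y wins 9–0.
Copeland scores (wins − losses):
  T: 3 − 2 = 1
  Z: 2 − 3 = -1
  W: 1 − 4 = -3
  X: 5 − 0 = 5
  Y: 3 − 2 = 1
  U: 1 − 4 = -3
X has the best Copeland score.

X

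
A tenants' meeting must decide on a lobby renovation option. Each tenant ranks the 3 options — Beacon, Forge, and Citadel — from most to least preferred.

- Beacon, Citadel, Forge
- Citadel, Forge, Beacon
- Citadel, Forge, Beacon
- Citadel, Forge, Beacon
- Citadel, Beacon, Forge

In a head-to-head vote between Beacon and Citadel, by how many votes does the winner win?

Ballots ranking Beacon above Citadel: 1.
Ballots ranking Citadel above Beacon: 4.
Citadel wins 4–1, a margin of 3.

3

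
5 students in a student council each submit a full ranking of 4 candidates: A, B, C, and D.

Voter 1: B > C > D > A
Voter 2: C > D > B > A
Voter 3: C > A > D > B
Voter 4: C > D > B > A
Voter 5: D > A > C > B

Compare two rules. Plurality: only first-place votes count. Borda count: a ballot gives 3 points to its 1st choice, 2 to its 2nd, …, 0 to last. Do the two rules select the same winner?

Plurality first-place counts: A 0, B 1, C 3, D 1 → C.
Borda totals: A 4, B 5, C 12, D 9 → C.
The two rules agree on C.

Yes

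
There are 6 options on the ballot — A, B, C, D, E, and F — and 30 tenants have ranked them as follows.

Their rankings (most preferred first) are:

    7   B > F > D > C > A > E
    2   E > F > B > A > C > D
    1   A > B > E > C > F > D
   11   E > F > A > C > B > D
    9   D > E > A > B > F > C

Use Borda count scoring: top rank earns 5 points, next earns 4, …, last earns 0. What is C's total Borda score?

40

Borda scores:
  A: 7·1 + 2·2 + 5 + 11·3 + 9·3 = 76
  B: 7·5 + 2·3 + 4 + 11·1 + 9·2 = 74
  C: 7·2 + 2·1 + 2 + 11·2 + 9·0 = 40
  D: 7·3 + 2·0 + 0 + 11·0 + 9·5 = 66
  E: 7·0 + 2·5 + 3 + 11·5 + 9·4 = 104
  F: 7·4 + 2·4 + 1 + 11·4 + 9·1 = 90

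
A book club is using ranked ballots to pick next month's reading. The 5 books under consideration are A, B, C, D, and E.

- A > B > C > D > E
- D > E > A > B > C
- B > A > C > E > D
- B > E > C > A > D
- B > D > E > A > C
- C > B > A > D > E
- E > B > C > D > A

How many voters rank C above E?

Ballots ranking C above E: 3.
Ballots ranking E above C: 4.
So 3 of 7 voters prefer C to E.

3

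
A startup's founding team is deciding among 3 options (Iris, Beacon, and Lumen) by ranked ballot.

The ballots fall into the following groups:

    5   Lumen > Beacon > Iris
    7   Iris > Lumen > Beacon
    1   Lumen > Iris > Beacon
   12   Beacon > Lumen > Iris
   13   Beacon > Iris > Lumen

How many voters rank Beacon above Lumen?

25

Ballots ranking Beacon above Lumen: 12+13 = 25.
Ballots ranking Lumen above Beacon: 5+7+1 = 13.
So 25 of 38 voters prefer Beacon to Lumen.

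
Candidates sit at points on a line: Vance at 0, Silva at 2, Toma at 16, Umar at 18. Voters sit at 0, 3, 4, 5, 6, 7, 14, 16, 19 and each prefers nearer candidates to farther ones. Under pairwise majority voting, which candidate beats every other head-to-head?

Silva

With single-peaked preferences on a line, the Condorcet winner is the candidate closest to the median voter.
The median voter (position 6) is closest to Silva at 2.
Check: Silva vs Vance — voters closer to Silva: 8 of 9.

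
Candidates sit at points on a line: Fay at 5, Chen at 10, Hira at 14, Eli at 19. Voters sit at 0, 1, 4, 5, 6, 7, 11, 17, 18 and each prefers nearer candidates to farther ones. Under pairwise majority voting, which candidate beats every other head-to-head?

Fay

With single-peaked preferences on a line, the Condorcet winner is the candidate closest to the median voter.
The median voter (position 6) is closest to Fay at 5.
Check: Fay vs Eli — voters closer to Fay: 7 of 9.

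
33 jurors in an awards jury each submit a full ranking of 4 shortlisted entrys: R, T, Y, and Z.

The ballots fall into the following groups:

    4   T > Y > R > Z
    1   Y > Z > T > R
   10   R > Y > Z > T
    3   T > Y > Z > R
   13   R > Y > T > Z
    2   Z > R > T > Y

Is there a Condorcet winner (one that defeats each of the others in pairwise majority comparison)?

Yes

Head-to-head results (33 voters total):
R vs T: R wins 25–8.
R vs Y: R wins 25–8.
R vs Z: R wins 27–6.
T vs Y: Y wins 24–9.
T vs Z: T wins 20–13.
Y vs Z: Y wins 31–2.
R beats each rival — T (25–8), Y (25–8), Z (27–6) — so R is the Condorcet winner.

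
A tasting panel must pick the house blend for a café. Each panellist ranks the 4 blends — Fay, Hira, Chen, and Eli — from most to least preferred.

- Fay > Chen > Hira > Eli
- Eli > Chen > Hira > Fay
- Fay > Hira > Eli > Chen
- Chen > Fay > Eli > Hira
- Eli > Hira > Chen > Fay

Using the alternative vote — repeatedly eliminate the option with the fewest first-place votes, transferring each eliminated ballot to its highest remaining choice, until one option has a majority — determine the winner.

Round 1: Fay 2, Eli 2, Chen 1, Hira 0. Hira has the fewest and is eliminated.
Round 2: Fay 2, Eli 2, Chen 1. Chen has the fewest and is eliminated.
Round 3: Fay 3, Eli 2. Fay has a majority.

Fay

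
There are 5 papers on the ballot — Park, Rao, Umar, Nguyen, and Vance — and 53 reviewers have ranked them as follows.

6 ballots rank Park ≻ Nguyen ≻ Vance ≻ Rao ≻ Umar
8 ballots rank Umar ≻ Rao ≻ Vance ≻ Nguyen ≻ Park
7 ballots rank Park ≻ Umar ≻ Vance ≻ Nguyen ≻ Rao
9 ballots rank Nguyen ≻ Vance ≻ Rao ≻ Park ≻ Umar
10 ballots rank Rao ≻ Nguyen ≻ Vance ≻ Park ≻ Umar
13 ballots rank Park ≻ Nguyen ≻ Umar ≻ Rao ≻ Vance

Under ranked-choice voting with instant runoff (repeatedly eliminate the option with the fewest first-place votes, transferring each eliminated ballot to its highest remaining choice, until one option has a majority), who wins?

Round 1: Park 26, Rao 10, Nguyen 9, Umar 8, Vance 0. Vance has the fewest and is eliminated.
Round 2: Park 26, Rao 10, Nguyen 9, Umar 8. Umar has the fewest and is eliminated.
Round 3: Park 26, Rao 18, Nguyen 9. Nguyen has the fewest and is eliminated.
Round 4: Rao 27, Park 26. Rao has a majority.

Rao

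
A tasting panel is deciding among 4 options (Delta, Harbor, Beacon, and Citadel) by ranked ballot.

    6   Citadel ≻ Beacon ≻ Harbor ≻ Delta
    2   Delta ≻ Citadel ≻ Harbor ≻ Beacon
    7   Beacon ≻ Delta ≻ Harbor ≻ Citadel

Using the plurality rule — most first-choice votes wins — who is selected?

Beacon

First-place vote totals:
  Delta: 2
  Harbor: 0
  Beacon: 7
  Citadel: 6
Beacon has the most first-place votes.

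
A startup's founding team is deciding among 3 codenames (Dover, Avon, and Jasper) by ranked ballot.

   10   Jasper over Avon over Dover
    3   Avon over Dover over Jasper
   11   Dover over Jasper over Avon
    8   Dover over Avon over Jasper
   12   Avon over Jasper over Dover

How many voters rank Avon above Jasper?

Ballots ranking Avon above Jasper: 3+8+12 = 23.
Ballots ranking Jasper above Avon: 10+11 = 21.
So 23 of 44 voters prefer Avon to Jasper.

23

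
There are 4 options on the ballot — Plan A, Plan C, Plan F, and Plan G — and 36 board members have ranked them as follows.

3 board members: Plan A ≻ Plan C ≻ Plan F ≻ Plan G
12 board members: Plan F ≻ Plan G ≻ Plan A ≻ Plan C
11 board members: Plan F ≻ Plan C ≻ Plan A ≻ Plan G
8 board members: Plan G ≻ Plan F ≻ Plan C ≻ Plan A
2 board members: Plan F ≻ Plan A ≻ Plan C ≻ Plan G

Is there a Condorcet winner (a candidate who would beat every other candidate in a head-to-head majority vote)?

Head-to-head results (36 voters total):
Plan A vs Plan C: Plan C wins 19–17.
Plan A vs Plan F: Plan F wins 33–3.
Plan A vs Plan G: Plan G wins 20–16.
Plan C vs Plan F: Plan F wins 33–3.
Plan C vs Plan G: Plan G wins 20–16.
Plan F vs Plan G: Plan F wins 28–8.
Plan F beats each rival — Plan A (33–3), Plan C (33–3), Plan G (28–8) — so Plan F is the Condorcet winner.

Yes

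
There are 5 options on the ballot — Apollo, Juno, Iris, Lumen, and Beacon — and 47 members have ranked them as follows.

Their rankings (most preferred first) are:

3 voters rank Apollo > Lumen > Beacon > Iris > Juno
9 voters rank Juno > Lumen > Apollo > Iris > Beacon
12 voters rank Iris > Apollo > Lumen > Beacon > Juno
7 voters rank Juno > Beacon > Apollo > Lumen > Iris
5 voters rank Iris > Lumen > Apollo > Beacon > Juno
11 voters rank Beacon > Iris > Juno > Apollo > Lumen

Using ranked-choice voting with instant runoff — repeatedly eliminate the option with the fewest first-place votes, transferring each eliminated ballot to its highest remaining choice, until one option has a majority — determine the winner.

Round 1: Iris 17, Juno 16, Beacon 11, Apollo 3, Lumen 0. Lumen has the fewest and is eliminated.
Round 2: Iris 17, Juno 16, Beacon 11, Apollo 3. Apollo has the fewest and is eliminated.
Round 3: Iris 17, Juno 16, Beacon 14. Beacon has the fewest and is eliminated.
Round 4: Iris 31, Juno 16. Iris has a majority.

Iris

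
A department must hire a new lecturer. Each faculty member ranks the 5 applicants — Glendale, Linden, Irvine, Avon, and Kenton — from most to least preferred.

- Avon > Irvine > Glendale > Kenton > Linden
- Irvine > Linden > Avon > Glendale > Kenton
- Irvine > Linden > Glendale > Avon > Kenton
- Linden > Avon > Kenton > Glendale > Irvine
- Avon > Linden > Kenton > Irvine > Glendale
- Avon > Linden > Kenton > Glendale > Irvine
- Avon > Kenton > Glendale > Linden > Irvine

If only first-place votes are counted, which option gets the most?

First-place vote totals:
  Glendale: 0
  Linden: 1
  Irvine: 2
  Avon: 4
  Kenton: 0
Avon has the most first-place votes.

Avon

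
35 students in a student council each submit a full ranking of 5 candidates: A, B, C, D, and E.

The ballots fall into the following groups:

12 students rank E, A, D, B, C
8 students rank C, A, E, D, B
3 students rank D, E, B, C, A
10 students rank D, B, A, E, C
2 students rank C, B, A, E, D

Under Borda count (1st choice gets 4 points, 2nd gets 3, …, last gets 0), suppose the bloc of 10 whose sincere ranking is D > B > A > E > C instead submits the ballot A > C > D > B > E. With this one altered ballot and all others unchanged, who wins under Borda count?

A

Borda totals with the altered ballot: A 104, B 34, C 73, D 64, E 75.
The switch changes the winner from E to A.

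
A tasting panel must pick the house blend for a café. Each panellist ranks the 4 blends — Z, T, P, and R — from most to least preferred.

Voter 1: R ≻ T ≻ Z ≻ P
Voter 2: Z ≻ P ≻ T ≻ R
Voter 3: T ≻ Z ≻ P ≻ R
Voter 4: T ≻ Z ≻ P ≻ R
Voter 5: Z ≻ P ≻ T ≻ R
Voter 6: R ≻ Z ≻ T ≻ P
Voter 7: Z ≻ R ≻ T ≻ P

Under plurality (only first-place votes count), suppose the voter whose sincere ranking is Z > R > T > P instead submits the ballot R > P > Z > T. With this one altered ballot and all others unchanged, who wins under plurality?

First-place totals with the altered ballot: Z 2, T 2, P 0, R 3.
The switch changes the winner from Z to R.

R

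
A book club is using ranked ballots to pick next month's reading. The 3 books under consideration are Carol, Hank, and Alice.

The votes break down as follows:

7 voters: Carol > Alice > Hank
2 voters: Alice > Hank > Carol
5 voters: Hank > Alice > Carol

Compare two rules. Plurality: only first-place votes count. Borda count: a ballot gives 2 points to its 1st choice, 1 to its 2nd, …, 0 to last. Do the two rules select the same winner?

No

Plurality first-place counts: Carol 7, Hank 5, Alice 2 → Carol.
Borda totals: Carol 14, Hank 12, Alice 16 → Alice.
The two rules disagree: plurality picks Carol, Borda picks Alice.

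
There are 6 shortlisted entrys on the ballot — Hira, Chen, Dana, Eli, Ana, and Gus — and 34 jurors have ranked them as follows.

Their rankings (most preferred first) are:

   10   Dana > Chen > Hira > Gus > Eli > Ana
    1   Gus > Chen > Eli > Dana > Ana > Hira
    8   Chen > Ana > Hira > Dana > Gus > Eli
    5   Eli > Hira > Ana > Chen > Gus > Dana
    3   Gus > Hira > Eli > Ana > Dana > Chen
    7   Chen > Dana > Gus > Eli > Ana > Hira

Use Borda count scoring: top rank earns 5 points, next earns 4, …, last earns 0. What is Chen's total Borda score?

129

Borda scores:
  Hira: 10·3 + 0 + 8·3 + 5·4 + 3·4 + 7·0 = 86
  Chen: 10·4 + 4 + 8·5 + 5·2 + 3·0 + 7·5 = 129
  Dana: 10·5 + 2 + 8·2 + 5·0 + 3·1 + 7·4 = 99
  Eli: 10·1 + 3 + 8·0 + 5·5 + 3·3 + 7·2 = 61
  Ana: 10·0 + 1 + 8·4 + 5·3 + 3·2 + 7·1 = 61
  Gus: 10·2 + 5 + 8·1 + 5·1 + 3·5 + 7·3 = 74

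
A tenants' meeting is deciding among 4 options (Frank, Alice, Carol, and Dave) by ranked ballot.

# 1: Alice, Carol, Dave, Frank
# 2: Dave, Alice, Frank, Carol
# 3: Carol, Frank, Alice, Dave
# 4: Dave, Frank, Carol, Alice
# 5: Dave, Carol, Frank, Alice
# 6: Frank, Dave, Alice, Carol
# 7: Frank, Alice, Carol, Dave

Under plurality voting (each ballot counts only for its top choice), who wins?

First-place vote totals:
  Frank: 2
  Alice: 1
  Carol: 1
  Dave: 3
Dave has the most first-place votes.

Dave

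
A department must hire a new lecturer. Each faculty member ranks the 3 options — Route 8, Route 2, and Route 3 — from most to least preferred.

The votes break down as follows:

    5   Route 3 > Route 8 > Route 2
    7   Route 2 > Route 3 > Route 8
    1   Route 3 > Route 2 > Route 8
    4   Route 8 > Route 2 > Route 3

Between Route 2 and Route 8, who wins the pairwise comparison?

Route 8

Ballots ranking Route 2 above Route 8: 7+1 = 8.
Ballots ranking Route 8 above Route 2: 5+4 = 9.
Route 8 wins the head-to-head, 9–8.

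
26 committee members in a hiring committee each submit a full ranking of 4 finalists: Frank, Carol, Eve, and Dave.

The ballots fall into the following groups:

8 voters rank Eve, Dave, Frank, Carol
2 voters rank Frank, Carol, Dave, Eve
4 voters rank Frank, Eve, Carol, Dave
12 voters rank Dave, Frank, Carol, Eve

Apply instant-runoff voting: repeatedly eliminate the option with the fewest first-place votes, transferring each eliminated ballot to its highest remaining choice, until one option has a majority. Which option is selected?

Round 1: Dave 12, Eve 8, Frank 6, Carol 0. Carol has the fewest and is eliminated.
Round 2: Dave 12, Eve 8, Frank 6. Frank has the fewest and is eliminated.
Round 3: Dave 14, Eve 12. Dave has a majority.

Dave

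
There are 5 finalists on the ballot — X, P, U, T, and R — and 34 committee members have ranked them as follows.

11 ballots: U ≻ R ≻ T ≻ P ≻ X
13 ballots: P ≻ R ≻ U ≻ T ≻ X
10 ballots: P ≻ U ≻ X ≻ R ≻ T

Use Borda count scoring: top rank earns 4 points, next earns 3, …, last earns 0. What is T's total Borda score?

35

Borda scores:
  X: 11·0 + 13·0 + 10·2 = 20
  P: 11·1 + 13·4 + 10·4 = 103
  U: 11·4 + 13·2 + 10·3 = 100
  T: 11·2 + 13·1 + 10·0 = 35
  R: 11·3 + 13·3 + 10·1 = 82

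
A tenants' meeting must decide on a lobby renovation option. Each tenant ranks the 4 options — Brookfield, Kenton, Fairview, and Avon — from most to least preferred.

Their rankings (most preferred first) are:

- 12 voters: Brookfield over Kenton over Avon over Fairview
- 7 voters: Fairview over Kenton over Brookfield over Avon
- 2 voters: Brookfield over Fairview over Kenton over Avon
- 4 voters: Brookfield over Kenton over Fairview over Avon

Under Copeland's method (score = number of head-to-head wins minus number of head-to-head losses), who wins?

Pairwise results:
  Brookfield vs Kenton: Brookfield wins 18–7.
  Brookfield vs Fairview: Brookfield wins 18–7.
  Brookfield vs Avon: Brookfield wins 25–0.
  Kenton vs Fairview: Kenton wins 16–9.
  Kenton vs Avon: Kenton wins 25–0.
  Fairview vs Avon: Fairview wins 13–12.
Copeland scores (wins − losses):
  Brookfield: 3 − 0 = 3
  Kenton: 2 − 1 = 1
  Fairview: 1 − 2 = -1
  Avon: 0 − 3 = -3
Brookfield has the best Copeland score.

Brookfield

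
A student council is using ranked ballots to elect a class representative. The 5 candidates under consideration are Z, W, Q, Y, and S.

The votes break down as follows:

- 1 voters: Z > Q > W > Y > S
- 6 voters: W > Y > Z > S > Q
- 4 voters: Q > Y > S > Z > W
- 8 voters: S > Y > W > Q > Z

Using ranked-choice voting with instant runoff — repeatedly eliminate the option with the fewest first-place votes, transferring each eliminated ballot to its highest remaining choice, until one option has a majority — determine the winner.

S

Round 1: S 8, W 6, Q 4, Z 1, Y 0. Y has the fewest and is eliminated.
Round 2: S 8, W 6, Q 4, Z 1. Z has the fewest and is eliminated.
Round 3: S 8, W 6, Q 5. Q has the fewest and is eliminated.
Round 4: S 12, W 7. S has a majority.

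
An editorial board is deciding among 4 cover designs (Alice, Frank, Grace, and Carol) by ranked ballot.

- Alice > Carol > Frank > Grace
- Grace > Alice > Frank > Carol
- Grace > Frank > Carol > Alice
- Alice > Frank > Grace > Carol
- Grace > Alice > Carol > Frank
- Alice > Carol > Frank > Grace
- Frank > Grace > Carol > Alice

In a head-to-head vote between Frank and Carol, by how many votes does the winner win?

Ballots ranking Frank above Carol: 4.
Ballots ranking Carol above Frank: 3.
Frank wins 4–3, a margin of 1.

1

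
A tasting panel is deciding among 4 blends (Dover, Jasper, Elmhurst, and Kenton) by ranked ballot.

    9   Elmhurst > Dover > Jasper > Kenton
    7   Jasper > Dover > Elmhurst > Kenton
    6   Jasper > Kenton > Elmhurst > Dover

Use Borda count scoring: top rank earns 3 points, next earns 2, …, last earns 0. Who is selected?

Borda scores:
  Dover: 9·2 + 7·2 + 6·0 = 32
  Jasper: 9·1 + 7·3 + 6·3 = 48
  Elmhurst: 9·3 + 7·1 + 6·1 = 40
  Kenton: 9·0 + 7·0 + 6·2 = 12
Jasper has the highest total.

Jasper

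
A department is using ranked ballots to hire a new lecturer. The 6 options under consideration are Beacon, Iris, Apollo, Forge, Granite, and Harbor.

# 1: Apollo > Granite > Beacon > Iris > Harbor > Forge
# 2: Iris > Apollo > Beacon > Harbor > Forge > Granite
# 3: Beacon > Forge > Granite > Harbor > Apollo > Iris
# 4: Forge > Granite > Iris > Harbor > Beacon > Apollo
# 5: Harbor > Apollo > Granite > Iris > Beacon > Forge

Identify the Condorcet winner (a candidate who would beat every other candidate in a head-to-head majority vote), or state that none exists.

Head-to-head results (5 voters total):
Beacon vs Iris: Iris wins 3–2.
Beacon vs Apollo: Apollo wins 3–2.
Beacon vs Forge: Beacon wins 4–1.
Beacon vs Granite: Granite wins 3–2.
Beacon vs Harbor: Beacon wins 3–2.
Iris vs Apollo: Apollo wins 3–2.
Iris vs Forge: Iris wins 3–2.
Iris vs Granite: Granite wins 4–1.
Iris vs Harbor: Iris wins 3–2.
Apollo vs Forge: Apollo wins 3–2.
Apollo vs Granite: Apollo wins 3–2.
Apollo vs Harbor: Harbor wins 3–2.
Forge vs Granite: Forge wins 3–2.
Forge vs Harbor: Harbor wins 3–2.
Granite vs Harbor: Granite wins 3–2.
No candidate beats all others: Beacon beats Harbor beats Apollo beats Beacon, a majority cycle.

None — there is no Condorcet winner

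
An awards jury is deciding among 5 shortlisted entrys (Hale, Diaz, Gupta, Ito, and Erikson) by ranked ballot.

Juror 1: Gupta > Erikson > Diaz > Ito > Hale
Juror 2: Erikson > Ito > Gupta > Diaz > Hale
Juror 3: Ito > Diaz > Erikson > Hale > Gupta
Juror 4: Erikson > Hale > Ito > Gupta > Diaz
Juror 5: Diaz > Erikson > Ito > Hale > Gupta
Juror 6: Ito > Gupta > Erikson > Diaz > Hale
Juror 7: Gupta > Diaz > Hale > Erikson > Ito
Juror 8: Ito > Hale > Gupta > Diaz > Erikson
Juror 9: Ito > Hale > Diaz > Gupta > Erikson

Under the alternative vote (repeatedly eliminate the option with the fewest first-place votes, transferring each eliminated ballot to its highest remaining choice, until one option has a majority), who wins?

Round 1: Ito 4, Gupta 2, Erikson 2, Diaz 1, Hale 0. Hale has the fewest and is eliminated.
Round 2: Ito 4, Gupta 2, Erikson 2, Diaz 1. Diaz has the fewest and is eliminated.
Round 3: Ito 4, Erikson 3, Gupta 2. Gupta has the fewest and is eliminated.
Round 4: Erikson 5, Ito 4. Erikson has a majority.

Erikson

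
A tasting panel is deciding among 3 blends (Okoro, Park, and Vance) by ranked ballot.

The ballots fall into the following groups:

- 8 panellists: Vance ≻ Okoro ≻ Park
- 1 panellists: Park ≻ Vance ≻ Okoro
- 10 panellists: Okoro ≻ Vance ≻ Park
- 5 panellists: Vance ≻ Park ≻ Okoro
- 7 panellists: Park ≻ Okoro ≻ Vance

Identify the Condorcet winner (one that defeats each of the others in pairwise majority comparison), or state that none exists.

Head-to-head results (31 voters total):
Okoro vs Park: Okoro wins 18–13.
Okoro vs Vance: Okoro wins 17–14.
Park vs Vance: Vance wins 23–8.
Okoro beats each rival — Park (18–13), Vance (17–14) — so Okoro is the Condorcet winner.

Okoro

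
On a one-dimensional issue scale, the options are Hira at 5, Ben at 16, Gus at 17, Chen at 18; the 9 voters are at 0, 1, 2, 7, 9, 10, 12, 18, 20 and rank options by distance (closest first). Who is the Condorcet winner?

Hira

With single-peaked preferences on a line, the Condorcet winner is the candidate closest to the median voter.
The median voter (position 9) is closest to Hira at 5.
Check: Hira vs Gus — voters closer to Hira: 6 of 9.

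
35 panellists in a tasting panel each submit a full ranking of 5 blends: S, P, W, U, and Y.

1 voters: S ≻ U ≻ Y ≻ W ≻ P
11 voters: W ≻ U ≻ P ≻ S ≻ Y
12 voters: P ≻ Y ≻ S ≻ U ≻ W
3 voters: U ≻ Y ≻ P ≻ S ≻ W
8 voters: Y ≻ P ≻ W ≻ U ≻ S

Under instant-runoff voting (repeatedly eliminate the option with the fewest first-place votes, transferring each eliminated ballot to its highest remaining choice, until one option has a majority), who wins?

Round 1: P 12, W 11, Y 8, U 3, S 1. S has the fewest and is eliminated.
Round 2: P 12, W 11, Y 8, U 4. U has the fewest and is eliminated.
Round 3: P 12, Y 12, W 11. W has the fewest and is eliminated.
Round 4: P 23, Y 12. P has a majority.

P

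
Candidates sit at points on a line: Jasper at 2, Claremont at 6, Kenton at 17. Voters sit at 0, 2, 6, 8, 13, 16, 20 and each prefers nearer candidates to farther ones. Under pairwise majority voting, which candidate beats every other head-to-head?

With single-peaked preferences on a line, the Condorcet winner is the candidate closest to the median voter.
The median voter (position 8) is closest to Claremont at 6.
Check: Claremont vs Jasper — voters closer to Claremont: 5 of 7.

Claremont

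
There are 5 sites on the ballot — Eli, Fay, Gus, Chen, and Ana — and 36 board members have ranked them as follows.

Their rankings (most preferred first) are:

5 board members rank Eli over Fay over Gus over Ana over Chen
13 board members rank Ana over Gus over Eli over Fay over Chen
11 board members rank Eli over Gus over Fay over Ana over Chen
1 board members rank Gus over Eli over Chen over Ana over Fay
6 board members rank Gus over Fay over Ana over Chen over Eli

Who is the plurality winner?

Eli

First-place vote totals:
  Eli: 16
  Fay: 0
  Gus: 7
  Chen: 0
  Ana: 13
Eli has the most first-place votes.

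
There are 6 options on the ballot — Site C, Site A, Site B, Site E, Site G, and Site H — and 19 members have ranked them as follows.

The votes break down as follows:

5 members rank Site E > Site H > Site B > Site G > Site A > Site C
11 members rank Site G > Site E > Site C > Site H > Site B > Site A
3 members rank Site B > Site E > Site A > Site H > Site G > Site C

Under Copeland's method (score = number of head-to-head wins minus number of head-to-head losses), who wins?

Pairwise results:
  Site C vs Site A: Site C wins 11–8.
  Site C vs Site B: Site C wins 11–8.
  Site C vs Site E: Site E wins 19–0.
  Site C vs Site G: Site G wins 19–0.
  Site C vs Site H: Site C wins 11–8.
  Site A vs Site B: Site B wins 19–0.
  Site A vs Site E: Site E wins 19–0.
  Site A vs Site G: Site G wins 16–3.
  Site A vs Site H: Site H wins 16–3.
  Site B vs Site E: Site E wins 16–3.
  Site B vs Site G: Site G wins 11–8.
  Site B vs Site H: Site H wins 16–3.
  Site E vs Site G: Site G wins 11–8.
  Site E vs Site H: Site E wins 19–0.
  Site G vs Site H: Site G wins 11–8.
Copeland scores (wins − losses):
  Site C: 3 − 2 = 1
  Site A: 0 − 5 = -5
  Site B: 1 − 4 = -3
  Site E: 4 − 1 = 3
  Site G: 5 − 0 = 5
  Site H: 2 − 3 = -1
Site G has the best Copeland score.

Site G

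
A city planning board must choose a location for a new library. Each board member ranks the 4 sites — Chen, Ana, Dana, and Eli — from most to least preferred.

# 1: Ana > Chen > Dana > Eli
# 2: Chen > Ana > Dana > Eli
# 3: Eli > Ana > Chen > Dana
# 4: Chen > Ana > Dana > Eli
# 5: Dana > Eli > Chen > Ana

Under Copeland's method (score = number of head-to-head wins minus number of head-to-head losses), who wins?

Pairwise results:
  Chen vs Ana: Chen wins 3–2.
  Chen vs Dana: Chen wins 4–1.
  Chen vs Eli: Chen wins 3–2.
  Ana vs Dana: Ana wins 4–1.
  Ana vs Eli: Ana wins 3–2.
  Dana vs Eli: Dana wins 4–1.
Copeland scores (wins − losses):
  Chen: 3 − 0 = 3
  Ana: 2 − 1 = 1
  Dana: 1 − 2 = -1
  Eli: 0 − 3 = -3
Chen has the best Copeland score.

Chen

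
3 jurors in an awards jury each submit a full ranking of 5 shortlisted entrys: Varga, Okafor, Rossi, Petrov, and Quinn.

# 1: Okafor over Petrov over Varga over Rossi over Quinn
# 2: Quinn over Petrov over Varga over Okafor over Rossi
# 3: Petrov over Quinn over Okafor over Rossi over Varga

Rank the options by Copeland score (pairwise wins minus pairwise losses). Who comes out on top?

Petrov

Pairwise results:
  Varga vs Okafor: Okafor wins 2–1.
  Varga vs Rossi: Varga wins 2–1.
  Varga vs Petrov: Petrov wins 3–0.
  Varga vs Quinn: Quinn wins 2–1.
  Okafor vs Rossi: Okafor wins 3–0.
  Okafor vs Petrov: Petrov wins 2–1.
  Okafor vs Quinn: Quinn wins 2–1.
  Rossi vs Petrov: Petrov wins 3–0.
  Rossi vs Quinn: Quinn wins 2–1.
  Petrov vs Quinn: Petrov wins 2–1.
Copeland scores (wins − losses):
  Varga: 1 − 3 = -2
  Okafor: 2 − 2 = 0
  Rossi: 0 − 4 = -4
  Petrov: 4 − 0 = 4
  Quinn: 3 − 1 = 2
Petrov has the best Copeland score.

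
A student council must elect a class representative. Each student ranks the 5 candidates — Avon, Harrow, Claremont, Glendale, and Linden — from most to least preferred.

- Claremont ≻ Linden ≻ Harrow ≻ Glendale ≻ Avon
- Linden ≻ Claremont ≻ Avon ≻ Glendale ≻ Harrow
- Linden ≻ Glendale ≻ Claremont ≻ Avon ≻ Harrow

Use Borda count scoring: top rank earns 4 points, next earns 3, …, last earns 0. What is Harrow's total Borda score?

2

Borda scores:
  Avon: 0 + 2 + 1 = 3
  Harrow: 2 + 0 + 0 = 2
  Claremont: 4 + 3 + 2 = 9
  Glendale: 1 + 1 + 3 = 5
  Linden: 3 + 4 + 4 = 11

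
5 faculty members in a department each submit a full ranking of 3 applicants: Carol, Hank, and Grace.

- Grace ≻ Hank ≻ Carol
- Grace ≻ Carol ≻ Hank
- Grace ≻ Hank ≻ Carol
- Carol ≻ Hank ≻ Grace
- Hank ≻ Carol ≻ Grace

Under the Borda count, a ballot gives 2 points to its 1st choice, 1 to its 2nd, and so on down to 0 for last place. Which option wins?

Borda scores:
  Carol: 0 + 1 + 0 + 2 + 1 = 4
  Hank: 1 + 0 + 1 + 1 + 2 = 5
  Grace: 2 + 2 + 2 + 0 + 0 = 6
Grace has the highest total.

Grace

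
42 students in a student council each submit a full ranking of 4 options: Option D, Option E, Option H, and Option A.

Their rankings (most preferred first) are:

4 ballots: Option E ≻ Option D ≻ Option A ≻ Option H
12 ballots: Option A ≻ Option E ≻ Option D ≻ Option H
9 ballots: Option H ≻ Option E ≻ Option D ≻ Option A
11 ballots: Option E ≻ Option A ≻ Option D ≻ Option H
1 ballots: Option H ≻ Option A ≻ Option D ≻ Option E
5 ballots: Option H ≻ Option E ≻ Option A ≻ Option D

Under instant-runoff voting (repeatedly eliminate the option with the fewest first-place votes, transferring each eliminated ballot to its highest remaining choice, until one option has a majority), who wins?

Round 1: Option E 15, Option H 15, Option A 12, Option D 0. Option D has the fewest and is eliminated.
Round 2: Option E 15, Option H 15, Option A 12. Option A has the fewest and is eliminated.
Round 3: Option E 27, Option H 15. Option E has a majority.

Option E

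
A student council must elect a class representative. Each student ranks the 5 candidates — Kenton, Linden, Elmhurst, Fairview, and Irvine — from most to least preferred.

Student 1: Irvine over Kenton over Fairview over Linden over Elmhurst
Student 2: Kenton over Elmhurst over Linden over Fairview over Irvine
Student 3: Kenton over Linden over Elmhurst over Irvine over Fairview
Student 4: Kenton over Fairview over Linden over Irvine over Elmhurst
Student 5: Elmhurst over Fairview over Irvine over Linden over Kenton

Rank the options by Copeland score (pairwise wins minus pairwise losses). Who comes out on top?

Kenton

Pairwise results:
  Kenton vs Linden: Kenton wins 4–1.
  Kenton vs Elmhurst: Kenton wins 4–1.
  Kenton vs Fairview: Kenton wins 4–1.
  Kenton vs Irvine: Kenton wins 3–2.
  Linden vs Elmhurst: Linden wins 3–2.
  Linden vs Fairview: Fairview wins 3–2.
  Linden vs Irvine: Linden wins 3–2.
  Elmhurst vs Fairview: Elmhurst wins 3–2.
  Elmhurst vs Irvine: Elmhurst wins 3–2.
  Fairview vs Irvine: Fairview wins 3–2.
Copeland scores (wins − losses):
  Kenton: 4 − 0 = 4
  Linden: 2 − 2 = 0
  Elmhurst: 2 − 2 = 0
  Fairview: 2 − 2 = 0
  Irvine: 0 − 4 = -4
Kenton has the best Copeland score.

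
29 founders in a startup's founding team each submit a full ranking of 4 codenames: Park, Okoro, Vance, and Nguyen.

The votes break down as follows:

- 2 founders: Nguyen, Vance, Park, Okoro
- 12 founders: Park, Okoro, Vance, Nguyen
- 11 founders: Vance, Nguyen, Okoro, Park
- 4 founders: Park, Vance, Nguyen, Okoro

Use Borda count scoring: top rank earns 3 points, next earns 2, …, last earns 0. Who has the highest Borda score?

Vance

Borda scores:
  Park: 2·1 + 12·3 + 11·0 + 4·3 = 50
  Okoro: 2·0 + 12·2 + 11·1 + 4·0 = 35
  Vance: 2·2 + 12·1 + 11·3 + 4·2 = 57
  Nguyen: 2·3 + 12·0 + 11·2 + 4·1 = 32
Vance has the highest total.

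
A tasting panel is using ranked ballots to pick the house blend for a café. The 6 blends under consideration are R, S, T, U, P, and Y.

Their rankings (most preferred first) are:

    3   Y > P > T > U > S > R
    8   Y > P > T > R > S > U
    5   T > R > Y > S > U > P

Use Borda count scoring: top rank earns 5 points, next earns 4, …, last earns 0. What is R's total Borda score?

Borda scores:
  R: 3·0 + 8·2 + 5·4 = 36
  S: 3·1 + 8·1 + 5·2 = 21
  T: 3·3 + 8·3 + 5·5 = 58
  U: 3·2 + 8·0 + 5·1 = 11
  P: 3·4 + 8·4 + 5·0 = 44
  Y: 3·5 + 8·5 + 5·3 = 70

36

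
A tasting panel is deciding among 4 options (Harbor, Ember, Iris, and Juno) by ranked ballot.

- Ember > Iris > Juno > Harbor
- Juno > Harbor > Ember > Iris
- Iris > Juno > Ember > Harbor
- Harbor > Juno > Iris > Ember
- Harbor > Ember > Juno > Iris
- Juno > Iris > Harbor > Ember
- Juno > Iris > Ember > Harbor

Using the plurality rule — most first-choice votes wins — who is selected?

Juno

First-place vote totals:
  Harbor: 2
  Ember: 1
  Iris: 1
  Juno: 3
Juno has the most first-place votes.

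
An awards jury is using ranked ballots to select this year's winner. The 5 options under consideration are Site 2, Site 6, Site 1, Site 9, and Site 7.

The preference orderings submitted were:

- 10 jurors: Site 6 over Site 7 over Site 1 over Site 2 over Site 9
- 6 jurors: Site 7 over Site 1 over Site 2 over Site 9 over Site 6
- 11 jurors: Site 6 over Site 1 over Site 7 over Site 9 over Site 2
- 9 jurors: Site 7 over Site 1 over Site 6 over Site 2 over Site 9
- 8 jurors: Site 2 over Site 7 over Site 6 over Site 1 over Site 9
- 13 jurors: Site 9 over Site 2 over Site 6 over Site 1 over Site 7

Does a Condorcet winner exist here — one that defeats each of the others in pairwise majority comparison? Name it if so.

Head-to-head results (57 voters total):
Site 2 vs Site 6: Site 6 wins 30–27.
Site 2 vs Site 1: Site 1 wins 36–21.
Site 2 vs Site 9: Site 2 wins 33–24.
Site 2 vs Site 7: Site 7 wins 36–21.
Site 6 vs Site 1: Site 6 wins 42–15.
Site 6 vs Site 9: Site 6 wins 38–19.
Site 6 vs Site 7: Site 6 wins 34–23.
Site 1 vs Site 9: Site 1 wins 44–13.
Site 1 vs Site 7: Site 7 wins 33–24.
Site 9 vs Site 7: Site 7 wins 44–13.
Site 6 beats each rival — Site 2 (30–27), Site 1 (42–15), Site 9 (38–19), Site 7 (34–23) — so Site 6 is the Condorcet winner.

Site 6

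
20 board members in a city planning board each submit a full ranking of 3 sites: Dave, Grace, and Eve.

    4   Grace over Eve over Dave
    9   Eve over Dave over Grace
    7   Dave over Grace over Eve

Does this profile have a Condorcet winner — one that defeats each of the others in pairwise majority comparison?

No

Head-to-head results (20 voters total):
Dave vs Grace: Dave wins 16–4.
Dave vs Eve: Eve wins 13–7.
Grace vs Eve: Grace wins 11–9.
No candidate beats all others: Dave beats Grace beats Eve beats Dave, a majority cycle.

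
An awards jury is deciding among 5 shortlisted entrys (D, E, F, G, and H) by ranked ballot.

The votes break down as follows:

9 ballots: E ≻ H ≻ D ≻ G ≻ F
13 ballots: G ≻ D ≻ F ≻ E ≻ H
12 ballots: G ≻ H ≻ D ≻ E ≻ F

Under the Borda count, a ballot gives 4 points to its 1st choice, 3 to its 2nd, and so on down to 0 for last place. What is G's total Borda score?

Borda scores:
  D: 9·2 + 13·3 + 12·2 = 81
  E: 9·4 + 13·1 + 12·1 = 61
  F: 9·0 + 13·2 + 12·0 = 26
  G: 9·1 + 13·4 + 12·4 = 109
  H: 9·3 + 13·0 + 12·3 = 63

109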